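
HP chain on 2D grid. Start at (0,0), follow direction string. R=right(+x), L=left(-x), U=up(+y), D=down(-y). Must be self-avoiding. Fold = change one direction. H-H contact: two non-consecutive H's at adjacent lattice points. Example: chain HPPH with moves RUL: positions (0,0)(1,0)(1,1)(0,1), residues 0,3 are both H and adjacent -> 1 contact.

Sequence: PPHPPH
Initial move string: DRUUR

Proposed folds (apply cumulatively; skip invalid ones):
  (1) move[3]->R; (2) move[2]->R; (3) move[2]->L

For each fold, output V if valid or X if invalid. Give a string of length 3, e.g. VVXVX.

Answer: VVX

Derivation:
Initial: DRUUR -> [(0, 0), (0, -1), (1, -1), (1, 0), (1, 1), (2, 1)]
Fold 1: move[3]->R => DRURR VALID
Fold 2: move[2]->R => DRRRR VALID
Fold 3: move[2]->L => DRLRR INVALID (collision), skipped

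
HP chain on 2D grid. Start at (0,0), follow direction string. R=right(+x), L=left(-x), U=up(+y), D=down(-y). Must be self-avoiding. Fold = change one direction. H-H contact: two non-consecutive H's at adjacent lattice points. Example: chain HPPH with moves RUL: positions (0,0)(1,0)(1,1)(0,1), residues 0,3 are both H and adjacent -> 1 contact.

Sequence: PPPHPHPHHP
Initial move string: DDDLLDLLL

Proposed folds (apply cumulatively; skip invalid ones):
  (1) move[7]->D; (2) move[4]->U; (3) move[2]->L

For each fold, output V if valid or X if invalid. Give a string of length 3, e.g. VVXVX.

Answer: VXV

Derivation:
Initial: DDDLLDLLL -> [(0, 0), (0, -1), (0, -2), (0, -3), (-1, -3), (-2, -3), (-2, -4), (-3, -4), (-4, -4), (-5, -4)]
Fold 1: move[7]->D => DDDLLDLDL VALID
Fold 2: move[4]->U => DDDLUDLDL INVALID (collision), skipped
Fold 3: move[2]->L => DDLLLDLDL VALID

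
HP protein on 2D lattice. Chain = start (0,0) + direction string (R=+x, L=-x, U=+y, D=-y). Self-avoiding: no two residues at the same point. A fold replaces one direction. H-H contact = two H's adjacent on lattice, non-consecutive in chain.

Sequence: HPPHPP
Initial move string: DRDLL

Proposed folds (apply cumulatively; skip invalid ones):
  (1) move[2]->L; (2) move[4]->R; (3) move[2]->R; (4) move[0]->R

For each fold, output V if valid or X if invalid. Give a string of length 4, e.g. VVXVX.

Answer: XXXV

Derivation:
Initial: DRDLL -> [(0, 0), (0, -1), (1, -1), (1, -2), (0, -2), (-1, -2)]
Fold 1: move[2]->L => DRLLL INVALID (collision), skipped
Fold 2: move[4]->R => DRDLR INVALID (collision), skipped
Fold 3: move[2]->R => DRRLL INVALID (collision), skipped
Fold 4: move[0]->R => RRDLL VALID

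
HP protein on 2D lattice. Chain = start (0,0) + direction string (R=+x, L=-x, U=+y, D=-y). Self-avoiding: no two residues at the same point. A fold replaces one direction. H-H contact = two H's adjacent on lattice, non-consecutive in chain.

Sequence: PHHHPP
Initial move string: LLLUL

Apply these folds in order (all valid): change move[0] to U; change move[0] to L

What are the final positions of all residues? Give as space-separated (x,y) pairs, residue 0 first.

Answer: (0,0) (-1,0) (-2,0) (-3,0) (-3,1) (-4,1)

Derivation:
Initial moves: LLLUL
Fold: move[0]->U => ULLUL (positions: [(0, 0), (0, 1), (-1, 1), (-2, 1), (-2, 2), (-3, 2)])
Fold: move[0]->L => LLLUL (positions: [(0, 0), (-1, 0), (-2, 0), (-3, 0), (-3, 1), (-4, 1)])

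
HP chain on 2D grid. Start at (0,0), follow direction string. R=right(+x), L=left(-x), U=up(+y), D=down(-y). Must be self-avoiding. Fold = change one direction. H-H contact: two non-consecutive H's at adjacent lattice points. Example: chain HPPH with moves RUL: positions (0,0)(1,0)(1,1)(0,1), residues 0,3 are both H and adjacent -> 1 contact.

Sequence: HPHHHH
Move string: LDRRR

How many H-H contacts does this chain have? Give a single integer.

Positions: [(0, 0), (-1, 0), (-1, -1), (0, -1), (1, -1), (2, -1)]
H-H contact: residue 0 @(0,0) - residue 3 @(0, -1)

Answer: 1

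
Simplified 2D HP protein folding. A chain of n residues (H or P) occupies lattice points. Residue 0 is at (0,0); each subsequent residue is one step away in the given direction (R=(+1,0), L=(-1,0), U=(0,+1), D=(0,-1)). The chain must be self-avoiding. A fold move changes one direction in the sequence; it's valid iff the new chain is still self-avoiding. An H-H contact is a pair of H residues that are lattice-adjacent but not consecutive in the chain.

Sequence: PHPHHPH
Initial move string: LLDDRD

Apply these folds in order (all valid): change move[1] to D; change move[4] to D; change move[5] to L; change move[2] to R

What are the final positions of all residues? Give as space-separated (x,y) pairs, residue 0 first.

Initial moves: LLDDRD
Fold: move[1]->D => LDDDRD (positions: [(0, 0), (-1, 0), (-1, -1), (-1, -2), (-1, -3), (0, -3), (0, -4)])
Fold: move[4]->D => LDDDDD (positions: [(0, 0), (-1, 0), (-1, -1), (-1, -2), (-1, -3), (-1, -4), (-1, -5)])
Fold: move[5]->L => LDDDDL (positions: [(0, 0), (-1, 0), (-1, -1), (-1, -2), (-1, -3), (-1, -4), (-2, -4)])
Fold: move[2]->R => LDRDDL (positions: [(0, 0), (-1, 0), (-1, -1), (0, -1), (0, -2), (0, -3), (-1, -3)])

Answer: (0,0) (-1,0) (-1,-1) (0,-1) (0,-2) (0,-3) (-1,-3)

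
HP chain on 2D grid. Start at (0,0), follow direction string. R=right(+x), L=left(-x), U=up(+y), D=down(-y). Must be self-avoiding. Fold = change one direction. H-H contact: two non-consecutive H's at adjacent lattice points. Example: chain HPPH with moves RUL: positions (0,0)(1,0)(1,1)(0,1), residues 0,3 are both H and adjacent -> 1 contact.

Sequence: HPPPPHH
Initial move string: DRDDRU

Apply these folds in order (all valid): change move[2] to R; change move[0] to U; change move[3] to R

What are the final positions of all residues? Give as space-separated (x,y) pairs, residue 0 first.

Initial moves: DRDDRU
Fold: move[2]->R => DRRDRU (positions: [(0, 0), (0, -1), (1, -1), (2, -1), (2, -2), (3, -2), (3, -1)])
Fold: move[0]->U => URRDRU (positions: [(0, 0), (0, 1), (1, 1), (2, 1), (2, 0), (3, 0), (3, 1)])
Fold: move[3]->R => URRRRU (positions: [(0, 0), (0, 1), (1, 1), (2, 1), (3, 1), (4, 1), (4, 2)])

Answer: (0,0) (0,1) (1,1) (2,1) (3,1) (4,1) (4,2)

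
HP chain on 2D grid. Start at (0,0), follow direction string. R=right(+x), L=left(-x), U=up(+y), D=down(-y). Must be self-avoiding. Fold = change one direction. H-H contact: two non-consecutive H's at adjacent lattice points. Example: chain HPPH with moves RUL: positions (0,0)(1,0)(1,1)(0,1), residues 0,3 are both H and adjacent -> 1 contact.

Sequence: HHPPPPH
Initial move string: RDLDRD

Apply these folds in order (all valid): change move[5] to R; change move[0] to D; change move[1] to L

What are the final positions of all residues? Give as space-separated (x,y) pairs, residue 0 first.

Initial moves: RDLDRD
Fold: move[5]->R => RDLDRR (positions: [(0, 0), (1, 0), (1, -1), (0, -1), (0, -2), (1, -2), (2, -2)])
Fold: move[0]->D => DDLDRR (positions: [(0, 0), (0, -1), (0, -2), (-1, -2), (-1, -3), (0, -3), (1, -3)])
Fold: move[1]->L => DLLDRR (positions: [(0, 0), (0, -1), (-1, -1), (-2, -1), (-2, -2), (-1, -2), (0, -2)])

Answer: (0,0) (0,-1) (-1,-1) (-2,-1) (-2,-2) (-1,-2) (0,-2)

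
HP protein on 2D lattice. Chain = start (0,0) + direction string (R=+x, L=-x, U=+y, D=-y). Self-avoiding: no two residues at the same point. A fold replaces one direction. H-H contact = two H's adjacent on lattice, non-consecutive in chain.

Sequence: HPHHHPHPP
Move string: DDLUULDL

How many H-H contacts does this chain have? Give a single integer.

Positions: [(0, 0), (0, -1), (0, -2), (-1, -2), (-1, -1), (-1, 0), (-2, 0), (-2, -1), (-3, -1)]
No H-H contacts found.

Answer: 0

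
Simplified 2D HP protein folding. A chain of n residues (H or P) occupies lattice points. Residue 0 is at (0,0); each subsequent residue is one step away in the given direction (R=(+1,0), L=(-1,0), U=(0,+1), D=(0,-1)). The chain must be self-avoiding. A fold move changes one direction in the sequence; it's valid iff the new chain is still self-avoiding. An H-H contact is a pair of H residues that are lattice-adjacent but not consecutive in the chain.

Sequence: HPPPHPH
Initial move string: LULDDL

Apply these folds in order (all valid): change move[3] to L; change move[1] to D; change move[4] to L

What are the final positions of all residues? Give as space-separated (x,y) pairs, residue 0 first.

Answer: (0,0) (-1,0) (-1,-1) (-2,-1) (-3,-1) (-4,-1) (-5,-1)

Derivation:
Initial moves: LULDDL
Fold: move[3]->L => LULLDL (positions: [(0, 0), (-1, 0), (-1, 1), (-2, 1), (-3, 1), (-3, 0), (-4, 0)])
Fold: move[1]->D => LDLLDL (positions: [(0, 0), (-1, 0), (-1, -1), (-2, -1), (-3, -1), (-3, -2), (-4, -2)])
Fold: move[4]->L => LDLLLL (positions: [(0, 0), (-1, 0), (-1, -1), (-2, -1), (-3, -1), (-4, -1), (-5, -1)])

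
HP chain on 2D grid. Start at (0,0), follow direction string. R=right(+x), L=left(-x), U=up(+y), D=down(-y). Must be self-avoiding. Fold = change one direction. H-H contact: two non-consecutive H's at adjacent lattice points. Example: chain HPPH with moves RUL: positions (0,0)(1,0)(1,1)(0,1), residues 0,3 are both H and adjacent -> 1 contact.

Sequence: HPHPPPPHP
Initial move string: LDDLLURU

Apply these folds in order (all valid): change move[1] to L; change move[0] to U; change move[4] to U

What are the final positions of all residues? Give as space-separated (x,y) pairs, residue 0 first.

Initial moves: LDDLLURU
Fold: move[1]->L => LLDLLURU (positions: [(0, 0), (-1, 0), (-2, 0), (-2, -1), (-3, -1), (-4, -1), (-4, 0), (-3, 0), (-3, 1)])
Fold: move[0]->U => ULDLLURU (positions: [(0, 0), (0, 1), (-1, 1), (-1, 0), (-2, 0), (-3, 0), (-3, 1), (-2, 1), (-2, 2)])
Fold: move[4]->U => ULDLUURU (positions: [(0, 0), (0, 1), (-1, 1), (-1, 0), (-2, 0), (-2, 1), (-2, 2), (-1, 2), (-1, 3)])

Answer: (0,0) (0,1) (-1,1) (-1,0) (-2,0) (-2,1) (-2,2) (-1,2) (-1,3)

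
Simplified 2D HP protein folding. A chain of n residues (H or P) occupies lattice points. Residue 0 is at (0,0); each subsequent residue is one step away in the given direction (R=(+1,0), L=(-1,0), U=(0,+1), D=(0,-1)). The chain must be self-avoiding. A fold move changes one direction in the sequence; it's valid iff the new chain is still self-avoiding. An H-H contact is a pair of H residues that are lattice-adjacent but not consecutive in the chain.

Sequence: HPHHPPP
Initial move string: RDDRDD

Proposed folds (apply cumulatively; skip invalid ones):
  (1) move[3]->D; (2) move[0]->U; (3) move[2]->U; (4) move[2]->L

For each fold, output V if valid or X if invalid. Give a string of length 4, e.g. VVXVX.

Answer: VXXV

Derivation:
Initial: RDDRDD -> [(0, 0), (1, 0), (1, -1), (1, -2), (2, -2), (2, -3), (2, -4)]
Fold 1: move[3]->D => RDDDDD VALID
Fold 2: move[0]->U => UDDDDD INVALID (collision), skipped
Fold 3: move[2]->U => RDUDDD INVALID (collision), skipped
Fold 4: move[2]->L => RDLDDD VALID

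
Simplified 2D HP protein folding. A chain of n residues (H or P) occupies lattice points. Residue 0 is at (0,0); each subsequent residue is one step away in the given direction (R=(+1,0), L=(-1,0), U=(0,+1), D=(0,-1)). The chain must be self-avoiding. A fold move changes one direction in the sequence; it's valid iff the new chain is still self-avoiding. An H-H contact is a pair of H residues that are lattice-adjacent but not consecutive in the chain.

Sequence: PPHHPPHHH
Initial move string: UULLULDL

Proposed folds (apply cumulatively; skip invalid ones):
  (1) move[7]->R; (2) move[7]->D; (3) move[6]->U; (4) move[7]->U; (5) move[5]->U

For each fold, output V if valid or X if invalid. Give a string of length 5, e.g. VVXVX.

Answer: XVXXX

Derivation:
Initial: UULLULDL -> [(0, 0), (0, 1), (0, 2), (-1, 2), (-2, 2), (-2, 3), (-3, 3), (-3, 2), (-4, 2)]
Fold 1: move[7]->R => UULLULDR INVALID (collision), skipped
Fold 2: move[7]->D => UULLULDD VALID
Fold 3: move[6]->U => UULLULUD INVALID (collision), skipped
Fold 4: move[7]->U => UULLULDU INVALID (collision), skipped
Fold 5: move[5]->U => UULLUUDD INVALID (collision), skipped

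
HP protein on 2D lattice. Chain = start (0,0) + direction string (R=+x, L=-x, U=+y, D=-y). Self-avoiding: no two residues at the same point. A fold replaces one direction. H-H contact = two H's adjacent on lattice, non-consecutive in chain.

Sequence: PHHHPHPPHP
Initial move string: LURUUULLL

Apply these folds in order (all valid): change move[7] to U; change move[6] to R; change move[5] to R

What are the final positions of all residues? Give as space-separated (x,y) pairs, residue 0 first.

Answer: (0,0) (-1,0) (-1,1) (0,1) (0,2) (0,3) (1,3) (2,3) (2,4) (1,4)

Derivation:
Initial moves: LURUUULLL
Fold: move[7]->U => LURUUULUL (positions: [(0, 0), (-1, 0), (-1, 1), (0, 1), (0, 2), (0, 3), (0, 4), (-1, 4), (-1, 5), (-2, 5)])
Fold: move[6]->R => LURUUURUL (positions: [(0, 0), (-1, 0), (-1, 1), (0, 1), (0, 2), (0, 3), (0, 4), (1, 4), (1, 5), (0, 5)])
Fold: move[5]->R => LURUURRUL (positions: [(0, 0), (-1, 0), (-1, 1), (0, 1), (0, 2), (0, 3), (1, 3), (2, 3), (2, 4), (1, 4)])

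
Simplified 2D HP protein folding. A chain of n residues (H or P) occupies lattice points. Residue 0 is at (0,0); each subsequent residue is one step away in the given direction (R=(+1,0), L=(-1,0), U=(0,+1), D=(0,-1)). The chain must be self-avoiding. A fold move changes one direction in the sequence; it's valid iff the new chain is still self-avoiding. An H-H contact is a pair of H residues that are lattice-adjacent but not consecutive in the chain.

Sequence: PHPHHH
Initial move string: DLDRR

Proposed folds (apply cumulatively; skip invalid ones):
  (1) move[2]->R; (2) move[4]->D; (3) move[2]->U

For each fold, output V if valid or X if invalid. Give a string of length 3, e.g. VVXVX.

Initial: DLDRR -> [(0, 0), (0, -1), (-1, -1), (-1, -2), (0, -2), (1, -2)]
Fold 1: move[2]->R => DLRRR INVALID (collision), skipped
Fold 2: move[4]->D => DLDRD VALID
Fold 3: move[2]->U => DLURD INVALID (collision), skipped

Answer: XVX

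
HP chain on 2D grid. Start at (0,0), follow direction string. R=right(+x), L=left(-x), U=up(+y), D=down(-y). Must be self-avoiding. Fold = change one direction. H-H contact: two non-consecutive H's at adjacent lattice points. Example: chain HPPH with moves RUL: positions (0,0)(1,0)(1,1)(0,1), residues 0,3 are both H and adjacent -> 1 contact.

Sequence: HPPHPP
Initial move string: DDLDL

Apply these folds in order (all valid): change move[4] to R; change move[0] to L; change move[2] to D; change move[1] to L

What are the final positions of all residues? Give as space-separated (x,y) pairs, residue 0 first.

Initial moves: DDLDL
Fold: move[4]->R => DDLDR (positions: [(0, 0), (0, -1), (0, -2), (-1, -2), (-1, -3), (0, -3)])
Fold: move[0]->L => LDLDR (positions: [(0, 0), (-1, 0), (-1, -1), (-2, -1), (-2, -2), (-1, -2)])
Fold: move[2]->D => LDDDR (positions: [(0, 0), (-1, 0), (-1, -1), (-1, -2), (-1, -3), (0, -3)])
Fold: move[1]->L => LLDDR (positions: [(0, 0), (-1, 0), (-2, 0), (-2, -1), (-2, -2), (-1, -2)])

Answer: (0,0) (-1,0) (-2,0) (-2,-1) (-2,-2) (-1,-2)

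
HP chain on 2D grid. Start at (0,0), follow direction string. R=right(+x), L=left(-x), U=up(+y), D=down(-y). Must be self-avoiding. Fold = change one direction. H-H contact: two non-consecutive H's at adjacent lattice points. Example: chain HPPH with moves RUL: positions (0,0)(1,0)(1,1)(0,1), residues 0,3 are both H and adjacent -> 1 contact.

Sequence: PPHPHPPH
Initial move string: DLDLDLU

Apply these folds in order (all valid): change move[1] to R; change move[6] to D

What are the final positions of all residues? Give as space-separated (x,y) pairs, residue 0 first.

Initial moves: DLDLDLU
Fold: move[1]->R => DRDLDLU (positions: [(0, 0), (0, -1), (1, -1), (1, -2), (0, -2), (0, -3), (-1, -3), (-1, -2)])
Fold: move[6]->D => DRDLDLD (positions: [(0, 0), (0, -1), (1, -1), (1, -2), (0, -2), (0, -3), (-1, -3), (-1, -4)])

Answer: (0,0) (0,-1) (1,-1) (1,-2) (0,-2) (0,-3) (-1,-3) (-1,-4)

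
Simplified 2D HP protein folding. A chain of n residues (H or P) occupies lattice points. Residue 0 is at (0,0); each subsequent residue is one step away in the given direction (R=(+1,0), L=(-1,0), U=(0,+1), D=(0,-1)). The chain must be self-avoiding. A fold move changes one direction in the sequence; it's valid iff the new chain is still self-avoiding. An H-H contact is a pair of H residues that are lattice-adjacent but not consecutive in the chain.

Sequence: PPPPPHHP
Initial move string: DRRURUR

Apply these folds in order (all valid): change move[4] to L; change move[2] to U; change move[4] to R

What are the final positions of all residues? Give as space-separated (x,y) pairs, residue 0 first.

Answer: (0,0) (0,-1) (1,-1) (1,0) (1,1) (2,1) (2,2) (3,2)

Derivation:
Initial moves: DRRURUR
Fold: move[4]->L => DRRULUR (positions: [(0, 0), (0, -1), (1, -1), (2, -1), (2, 0), (1, 0), (1, 1), (2, 1)])
Fold: move[2]->U => DRUULUR (positions: [(0, 0), (0, -1), (1, -1), (1, 0), (1, 1), (0, 1), (0, 2), (1, 2)])
Fold: move[4]->R => DRUURUR (positions: [(0, 0), (0, -1), (1, -1), (1, 0), (1, 1), (2, 1), (2, 2), (3, 2)])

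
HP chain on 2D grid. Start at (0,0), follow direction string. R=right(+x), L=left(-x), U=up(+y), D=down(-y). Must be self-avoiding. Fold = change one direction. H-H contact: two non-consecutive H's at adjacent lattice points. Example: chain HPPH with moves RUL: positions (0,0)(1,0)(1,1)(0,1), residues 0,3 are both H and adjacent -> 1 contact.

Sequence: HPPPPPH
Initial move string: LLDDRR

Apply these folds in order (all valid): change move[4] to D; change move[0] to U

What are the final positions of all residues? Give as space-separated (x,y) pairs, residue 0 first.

Initial moves: LLDDRR
Fold: move[4]->D => LLDDDR (positions: [(0, 0), (-1, 0), (-2, 0), (-2, -1), (-2, -2), (-2, -3), (-1, -3)])
Fold: move[0]->U => ULDDDR (positions: [(0, 0), (0, 1), (-1, 1), (-1, 0), (-1, -1), (-1, -2), (0, -2)])

Answer: (0,0) (0,1) (-1,1) (-1,0) (-1,-1) (-1,-2) (0,-2)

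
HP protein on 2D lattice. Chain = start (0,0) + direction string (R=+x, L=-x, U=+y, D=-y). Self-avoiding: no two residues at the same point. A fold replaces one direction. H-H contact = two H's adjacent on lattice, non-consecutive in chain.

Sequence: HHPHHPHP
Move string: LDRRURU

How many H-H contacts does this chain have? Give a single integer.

Positions: [(0, 0), (-1, 0), (-1, -1), (0, -1), (1, -1), (1, 0), (2, 0), (2, 1)]
H-H contact: residue 0 @(0,0) - residue 3 @(0, -1)

Answer: 1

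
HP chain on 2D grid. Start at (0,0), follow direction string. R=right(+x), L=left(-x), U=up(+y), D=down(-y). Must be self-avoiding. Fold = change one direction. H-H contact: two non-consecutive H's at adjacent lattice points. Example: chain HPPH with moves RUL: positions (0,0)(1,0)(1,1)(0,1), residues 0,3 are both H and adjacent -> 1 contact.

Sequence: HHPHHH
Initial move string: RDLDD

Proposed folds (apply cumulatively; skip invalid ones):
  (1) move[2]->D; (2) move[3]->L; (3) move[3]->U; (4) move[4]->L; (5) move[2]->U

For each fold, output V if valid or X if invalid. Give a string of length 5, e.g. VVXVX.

Answer: VVXVX

Derivation:
Initial: RDLDD -> [(0, 0), (1, 0), (1, -1), (0, -1), (0, -2), (0, -3)]
Fold 1: move[2]->D => RDDDD VALID
Fold 2: move[3]->L => RDDLD VALID
Fold 3: move[3]->U => RDDUD INVALID (collision), skipped
Fold 4: move[4]->L => RDDLL VALID
Fold 5: move[2]->U => RDULL INVALID (collision), skipped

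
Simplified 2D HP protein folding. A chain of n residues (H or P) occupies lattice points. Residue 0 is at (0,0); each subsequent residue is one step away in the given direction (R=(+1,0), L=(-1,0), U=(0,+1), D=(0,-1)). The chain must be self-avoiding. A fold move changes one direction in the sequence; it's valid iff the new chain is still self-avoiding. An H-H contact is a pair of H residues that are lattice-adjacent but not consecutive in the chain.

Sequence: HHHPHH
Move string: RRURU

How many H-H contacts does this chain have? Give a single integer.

Positions: [(0, 0), (1, 0), (2, 0), (2, 1), (3, 1), (3, 2)]
No H-H contacts found.

Answer: 0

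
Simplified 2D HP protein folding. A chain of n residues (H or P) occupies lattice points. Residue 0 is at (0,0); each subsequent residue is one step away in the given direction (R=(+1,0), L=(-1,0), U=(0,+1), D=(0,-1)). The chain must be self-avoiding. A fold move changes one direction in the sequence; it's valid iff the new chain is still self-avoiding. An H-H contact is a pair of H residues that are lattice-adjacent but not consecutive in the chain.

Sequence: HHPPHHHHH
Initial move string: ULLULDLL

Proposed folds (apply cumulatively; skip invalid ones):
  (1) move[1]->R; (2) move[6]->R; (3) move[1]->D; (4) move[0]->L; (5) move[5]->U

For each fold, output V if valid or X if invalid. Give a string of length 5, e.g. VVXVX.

Initial: ULLULDLL -> [(0, 0), (0, 1), (-1, 1), (-2, 1), (-2, 2), (-3, 2), (-3, 1), (-4, 1), (-5, 1)]
Fold 1: move[1]->R => URLULDLL INVALID (collision), skipped
Fold 2: move[6]->R => ULLULDRL INVALID (collision), skipped
Fold 3: move[1]->D => UDLULDLL INVALID (collision), skipped
Fold 4: move[0]->L => LLLULDLL VALID
Fold 5: move[5]->U => LLLULULL VALID

Answer: XXXVV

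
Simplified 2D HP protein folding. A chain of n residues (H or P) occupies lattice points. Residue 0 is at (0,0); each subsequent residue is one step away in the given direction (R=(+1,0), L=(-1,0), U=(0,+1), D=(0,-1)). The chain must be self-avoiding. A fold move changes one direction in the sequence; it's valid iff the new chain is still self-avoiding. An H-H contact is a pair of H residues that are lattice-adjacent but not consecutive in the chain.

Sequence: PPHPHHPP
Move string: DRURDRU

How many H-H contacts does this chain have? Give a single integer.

Answer: 1

Derivation:
Positions: [(0, 0), (0, -1), (1, -1), (1, 0), (2, 0), (2, -1), (3, -1), (3, 0)]
H-H contact: residue 2 @(1,-1) - residue 5 @(2, -1)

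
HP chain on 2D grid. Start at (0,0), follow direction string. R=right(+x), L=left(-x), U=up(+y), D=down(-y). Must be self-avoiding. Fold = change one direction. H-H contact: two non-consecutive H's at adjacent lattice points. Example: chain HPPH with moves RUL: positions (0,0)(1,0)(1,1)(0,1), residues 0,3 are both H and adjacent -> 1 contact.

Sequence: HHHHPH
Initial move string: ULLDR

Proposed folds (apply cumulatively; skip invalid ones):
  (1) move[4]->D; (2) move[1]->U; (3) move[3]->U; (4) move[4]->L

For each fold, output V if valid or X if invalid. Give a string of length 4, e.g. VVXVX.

Answer: VVXV

Derivation:
Initial: ULLDR -> [(0, 0), (0, 1), (-1, 1), (-2, 1), (-2, 0), (-1, 0)]
Fold 1: move[4]->D => ULLDD VALID
Fold 2: move[1]->U => UULDD VALID
Fold 3: move[3]->U => UULUD INVALID (collision), skipped
Fold 4: move[4]->L => UULDL VALID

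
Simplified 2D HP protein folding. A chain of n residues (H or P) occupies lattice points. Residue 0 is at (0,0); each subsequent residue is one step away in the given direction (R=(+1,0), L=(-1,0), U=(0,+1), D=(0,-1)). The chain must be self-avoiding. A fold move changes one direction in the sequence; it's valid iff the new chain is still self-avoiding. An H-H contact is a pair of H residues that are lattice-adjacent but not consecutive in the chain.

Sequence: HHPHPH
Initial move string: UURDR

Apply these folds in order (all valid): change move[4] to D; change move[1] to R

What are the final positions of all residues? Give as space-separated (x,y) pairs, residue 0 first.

Initial moves: UURDR
Fold: move[4]->D => UURDD (positions: [(0, 0), (0, 1), (0, 2), (1, 2), (1, 1), (1, 0)])
Fold: move[1]->R => URRDD (positions: [(0, 0), (0, 1), (1, 1), (2, 1), (2, 0), (2, -1)])

Answer: (0,0) (0,1) (1,1) (2,1) (2,0) (2,-1)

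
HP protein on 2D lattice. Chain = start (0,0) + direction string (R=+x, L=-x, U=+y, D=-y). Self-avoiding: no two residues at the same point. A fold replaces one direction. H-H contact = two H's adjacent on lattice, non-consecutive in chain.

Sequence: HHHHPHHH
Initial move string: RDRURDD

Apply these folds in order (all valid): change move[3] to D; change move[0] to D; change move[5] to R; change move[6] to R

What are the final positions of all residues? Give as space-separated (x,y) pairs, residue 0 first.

Initial moves: RDRURDD
Fold: move[3]->D => RDRDRDD (positions: [(0, 0), (1, 0), (1, -1), (2, -1), (2, -2), (3, -2), (3, -3), (3, -4)])
Fold: move[0]->D => DDRDRDD (positions: [(0, 0), (0, -1), (0, -2), (1, -2), (1, -3), (2, -3), (2, -4), (2, -5)])
Fold: move[5]->R => DDRDRRD (positions: [(0, 0), (0, -1), (0, -2), (1, -2), (1, -3), (2, -3), (3, -3), (3, -4)])
Fold: move[6]->R => DDRDRRR (positions: [(0, 0), (0, -1), (0, -2), (1, -2), (1, -3), (2, -3), (3, -3), (4, -3)])

Answer: (0,0) (0,-1) (0,-2) (1,-2) (1,-3) (2,-3) (3,-3) (4,-3)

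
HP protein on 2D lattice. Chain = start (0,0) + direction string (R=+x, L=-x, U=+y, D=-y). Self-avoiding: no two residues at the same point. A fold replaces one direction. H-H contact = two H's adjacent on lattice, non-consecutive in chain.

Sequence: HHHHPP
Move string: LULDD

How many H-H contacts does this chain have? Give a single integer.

Answer: 0

Derivation:
Positions: [(0, 0), (-1, 0), (-1, 1), (-2, 1), (-2, 0), (-2, -1)]
No H-H contacts found.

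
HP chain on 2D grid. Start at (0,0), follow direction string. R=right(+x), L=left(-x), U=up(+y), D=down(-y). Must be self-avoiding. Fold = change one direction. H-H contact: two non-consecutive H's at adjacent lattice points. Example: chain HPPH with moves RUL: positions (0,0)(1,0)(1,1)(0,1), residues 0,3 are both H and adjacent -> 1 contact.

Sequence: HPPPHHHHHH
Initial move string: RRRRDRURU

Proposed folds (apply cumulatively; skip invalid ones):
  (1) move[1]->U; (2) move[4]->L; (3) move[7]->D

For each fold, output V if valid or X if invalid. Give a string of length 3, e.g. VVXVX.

Initial: RRRRDRURU -> [(0, 0), (1, 0), (2, 0), (3, 0), (4, 0), (4, -1), (5, -1), (5, 0), (6, 0), (6, 1)]
Fold 1: move[1]->U => RURRDRURU VALID
Fold 2: move[4]->L => RURRLRURU INVALID (collision), skipped
Fold 3: move[7]->D => RURRDRUDU INVALID (collision), skipped

Answer: VXX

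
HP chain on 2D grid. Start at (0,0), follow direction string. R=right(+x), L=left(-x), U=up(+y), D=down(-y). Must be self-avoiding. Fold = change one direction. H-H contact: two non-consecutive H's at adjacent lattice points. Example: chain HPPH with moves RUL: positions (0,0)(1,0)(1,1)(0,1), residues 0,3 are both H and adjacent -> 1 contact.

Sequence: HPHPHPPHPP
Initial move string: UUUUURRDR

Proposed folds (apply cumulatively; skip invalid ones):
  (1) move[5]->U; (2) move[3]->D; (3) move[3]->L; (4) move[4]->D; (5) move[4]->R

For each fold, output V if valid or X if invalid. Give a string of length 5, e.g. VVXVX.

Initial: UUUUURRDR -> [(0, 0), (0, 1), (0, 2), (0, 3), (0, 4), (0, 5), (1, 5), (2, 5), (2, 4), (3, 4)]
Fold 1: move[5]->U => UUUUUURDR VALID
Fold 2: move[3]->D => UUUDUURDR INVALID (collision), skipped
Fold 3: move[3]->L => UUULUURDR VALID
Fold 4: move[4]->D => UUULDURDR INVALID (collision), skipped
Fold 5: move[4]->R => UUULRURDR INVALID (collision), skipped

Answer: VXVXX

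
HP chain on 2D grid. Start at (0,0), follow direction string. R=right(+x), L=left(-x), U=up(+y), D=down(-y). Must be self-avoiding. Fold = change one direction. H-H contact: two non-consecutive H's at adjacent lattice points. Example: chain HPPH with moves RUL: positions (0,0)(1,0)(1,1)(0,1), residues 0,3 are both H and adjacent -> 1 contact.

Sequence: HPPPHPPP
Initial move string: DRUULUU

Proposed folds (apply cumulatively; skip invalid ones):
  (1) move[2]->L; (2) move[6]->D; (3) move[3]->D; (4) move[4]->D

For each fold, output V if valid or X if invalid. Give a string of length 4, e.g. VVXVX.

Initial: DRUULUU -> [(0, 0), (0, -1), (1, -1), (1, 0), (1, 1), (0, 1), (0, 2), (0, 3)]
Fold 1: move[2]->L => DRLULUU INVALID (collision), skipped
Fold 2: move[6]->D => DRUULUD INVALID (collision), skipped
Fold 3: move[3]->D => DRUDLUU INVALID (collision), skipped
Fold 4: move[4]->D => DRUUDUU INVALID (collision), skipped

Answer: XXXX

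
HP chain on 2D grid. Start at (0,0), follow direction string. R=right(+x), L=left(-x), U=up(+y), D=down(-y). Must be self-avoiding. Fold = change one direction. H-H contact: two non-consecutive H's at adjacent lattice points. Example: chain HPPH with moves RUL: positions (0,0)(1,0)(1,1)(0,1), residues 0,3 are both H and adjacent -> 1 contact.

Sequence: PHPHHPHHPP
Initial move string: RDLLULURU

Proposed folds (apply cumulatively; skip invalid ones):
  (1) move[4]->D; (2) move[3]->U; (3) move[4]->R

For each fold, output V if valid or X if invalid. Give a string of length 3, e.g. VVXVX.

Initial: RDLLULURU -> [(0, 0), (1, 0), (1, -1), (0, -1), (-1, -1), (-1, 0), (-2, 0), (-2, 1), (-1, 1), (-1, 2)]
Fold 1: move[4]->D => RDLLDLURU INVALID (collision), skipped
Fold 2: move[3]->U => RDLUULURU INVALID (collision), skipped
Fold 3: move[4]->R => RDLLRLURU INVALID (collision), skipped

Answer: XXX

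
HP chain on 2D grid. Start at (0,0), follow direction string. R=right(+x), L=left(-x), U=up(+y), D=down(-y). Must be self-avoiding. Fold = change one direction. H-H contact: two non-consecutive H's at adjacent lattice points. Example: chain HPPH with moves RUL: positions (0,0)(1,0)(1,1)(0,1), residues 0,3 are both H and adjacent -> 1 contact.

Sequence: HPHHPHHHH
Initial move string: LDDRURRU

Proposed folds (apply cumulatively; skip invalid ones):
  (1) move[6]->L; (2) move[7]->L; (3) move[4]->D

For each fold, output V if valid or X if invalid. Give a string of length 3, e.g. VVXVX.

Answer: XXV

Derivation:
Initial: LDDRURRU -> [(0, 0), (-1, 0), (-1, -1), (-1, -2), (0, -2), (0, -1), (1, -1), (2, -1), (2, 0)]
Fold 1: move[6]->L => LDDRURLU INVALID (collision), skipped
Fold 2: move[7]->L => LDDRURRL INVALID (collision), skipped
Fold 3: move[4]->D => LDDRDRRU VALID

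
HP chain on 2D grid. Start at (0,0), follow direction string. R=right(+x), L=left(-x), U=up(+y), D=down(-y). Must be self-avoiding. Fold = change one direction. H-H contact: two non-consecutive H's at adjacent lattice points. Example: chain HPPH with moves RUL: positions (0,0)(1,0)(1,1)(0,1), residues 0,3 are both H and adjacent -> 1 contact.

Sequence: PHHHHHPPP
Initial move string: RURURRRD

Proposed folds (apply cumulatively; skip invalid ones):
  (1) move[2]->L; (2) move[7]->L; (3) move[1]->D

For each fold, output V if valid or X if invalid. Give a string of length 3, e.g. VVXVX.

Answer: VXX

Derivation:
Initial: RURURRRD -> [(0, 0), (1, 0), (1, 1), (2, 1), (2, 2), (3, 2), (4, 2), (5, 2), (5, 1)]
Fold 1: move[2]->L => RULURRRD VALID
Fold 2: move[7]->L => RULURRRL INVALID (collision), skipped
Fold 3: move[1]->D => RDLURRRD INVALID (collision), skipped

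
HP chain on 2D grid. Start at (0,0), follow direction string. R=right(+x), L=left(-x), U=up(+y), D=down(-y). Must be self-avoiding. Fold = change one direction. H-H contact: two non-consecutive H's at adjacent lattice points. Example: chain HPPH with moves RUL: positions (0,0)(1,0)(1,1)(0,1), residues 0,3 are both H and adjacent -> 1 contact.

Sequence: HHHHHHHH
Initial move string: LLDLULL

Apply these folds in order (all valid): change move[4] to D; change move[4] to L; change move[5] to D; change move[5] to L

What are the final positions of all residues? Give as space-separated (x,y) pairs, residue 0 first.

Initial moves: LLDLULL
Fold: move[4]->D => LLDLDLL (positions: [(0, 0), (-1, 0), (-2, 0), (-2, -1), (-3, -1), (-3, -2), (-4, -2), (-5, -2)])
Fold: move[4]->L => LLDLLLL (positions: [(0, 0), (-1, 0), (-2, 0), (-2, -1), (-3, -1), (-4, -1), (-5, -1), (-6, -1)])
Fold: move[5]->D => LLDLLDL (positions: [(0, 0), (-1, 0), (-2, 0), (-2, -1), (-3, -1), (-4, -1), (-4, -2), (-5, -2)])
Fold: move[5]->L => LLDLLLL (positions: [(0, 0), (-1, 0), (-2, 0), (-2, -1), (-3, -1), (-4, -1), (-5, -1), (-6, -1)])

Answer: (0,0) (-1,0) (-2,0) (-2,-1) (-3,-1) (-4,-1) (-5,-1) (-6,-1)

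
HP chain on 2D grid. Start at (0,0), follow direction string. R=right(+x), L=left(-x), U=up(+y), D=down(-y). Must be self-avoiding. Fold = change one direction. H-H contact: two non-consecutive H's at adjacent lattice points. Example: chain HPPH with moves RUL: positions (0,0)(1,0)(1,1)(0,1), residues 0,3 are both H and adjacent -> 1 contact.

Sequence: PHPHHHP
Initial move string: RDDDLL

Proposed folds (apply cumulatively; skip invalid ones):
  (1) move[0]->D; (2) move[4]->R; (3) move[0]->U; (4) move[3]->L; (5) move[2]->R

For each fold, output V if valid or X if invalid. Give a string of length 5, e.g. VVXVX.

Initial: RDDDLL -> [(0, 0), (1, 0), (1, -1), (1, -2), (1, -3), (0, -3), (-1, -3)]
Fold 1: move[0]->D => DDDDLL VALID
Fold 2: move[4]->R => DDDDRL INVALID (collision), skipped
Fold 3: move[0]->U => UDDDLL INVALID (collision), skipped
Fold 4: move[3]->L => DDDLLL VALID
Fold 5: move[2]->R => DDRLLL INVALID (collision), skipped

Answer: VXXVX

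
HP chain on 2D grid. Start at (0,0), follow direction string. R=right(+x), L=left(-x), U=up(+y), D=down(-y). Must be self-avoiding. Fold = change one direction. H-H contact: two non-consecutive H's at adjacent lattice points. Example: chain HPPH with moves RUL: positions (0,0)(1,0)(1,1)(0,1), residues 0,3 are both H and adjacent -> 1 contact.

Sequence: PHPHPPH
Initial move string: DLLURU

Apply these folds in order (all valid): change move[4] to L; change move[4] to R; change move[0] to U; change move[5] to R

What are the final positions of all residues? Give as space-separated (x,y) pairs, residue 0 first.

Answer: (0,0) (0,1) (-1,1) (-2,1) (-2,2) (-1,2) (0,2)

Derivation:
Initial moves: DLLURU
Fold: move[4]->L => DLLULU (positions: [(0, 0), (0, -1), (-1, -1), (-2, -1), (-2, 0), (-3, 0), (-3, 1)])
Fold: move[4]->R => DLLURU (positions: [(0, 0), (0, -1), (-1, -1), (-2, -1), (-2, 0), (-1, 0), (-1, 1)])
Fold: move[0]->U => ULLURU (positions: [(0, 0), (0, 1), (-1, 1), (-2, 1), (-2, 2), (-1, 2), (-1, 3)])
Fold: move[5]->R => ULLURR (positions: [(0, 0), (0, 1), (-1, 1), (-2, 1), (-2, 2), (-1, 2), (0, 2)])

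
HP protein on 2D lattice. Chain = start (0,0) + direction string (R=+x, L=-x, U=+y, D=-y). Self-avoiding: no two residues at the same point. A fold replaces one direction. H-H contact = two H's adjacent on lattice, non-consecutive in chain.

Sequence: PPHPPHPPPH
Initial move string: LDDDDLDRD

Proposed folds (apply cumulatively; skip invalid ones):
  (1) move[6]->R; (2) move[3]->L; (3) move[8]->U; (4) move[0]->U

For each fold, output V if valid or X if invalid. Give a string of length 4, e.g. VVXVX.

Initial: LDDDDLDRD -> [(0, 0), (-1, 0), (-1, -1), (-1, -2), (-1, -3), (-1, -4), (-2, -4), (-2, -5), (-1, -5), (-1, -6)]
Fold 1: move[6]->R => LDDDDLRRD INVALID (collision), skipped
Fold 2: move[3]->L => LDDLDLDRD VALID
Fold 3: move[8]->U => LDDLDLDRU INVALID (collision), skipped
Fold 4: move[0]->U => UDDLDLDRD INVALID (collision), skipped

Answer: XVXX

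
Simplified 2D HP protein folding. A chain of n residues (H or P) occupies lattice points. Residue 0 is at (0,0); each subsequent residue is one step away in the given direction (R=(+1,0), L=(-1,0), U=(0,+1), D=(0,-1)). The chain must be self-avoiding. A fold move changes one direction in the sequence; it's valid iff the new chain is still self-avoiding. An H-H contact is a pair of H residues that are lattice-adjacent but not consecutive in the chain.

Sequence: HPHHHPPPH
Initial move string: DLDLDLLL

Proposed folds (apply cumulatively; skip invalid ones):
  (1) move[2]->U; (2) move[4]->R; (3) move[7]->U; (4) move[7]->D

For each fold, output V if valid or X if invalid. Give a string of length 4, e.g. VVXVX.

Answer: VXVV

Derivation:
Initial: DLDLDLLL -> [(0, 0), (0, -1), (-1, -1), (-1, -2), (-2, -2), (-2, -3), (-3, -3), (-4, -3), (-5, -3)]
Fold 1: move[2]->U => DLULDLLL VALID
Fold 2: move[4]->R => DLULRLLL INVALID (collision), skipped
Fold 3: move[7]->U => DLULDLLU VALID
Fold 4: move[7]->D => DLULDLLD VALID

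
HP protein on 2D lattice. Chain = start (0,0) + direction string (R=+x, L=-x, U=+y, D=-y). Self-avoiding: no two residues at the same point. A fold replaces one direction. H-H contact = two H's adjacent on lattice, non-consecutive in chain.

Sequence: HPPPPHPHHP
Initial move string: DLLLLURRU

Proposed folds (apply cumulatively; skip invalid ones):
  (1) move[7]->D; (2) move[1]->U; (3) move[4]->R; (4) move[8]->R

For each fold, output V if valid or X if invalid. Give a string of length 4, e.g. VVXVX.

Answer: XXXV

Derivation:
Initial: DLLLLURRU -> [(0, 0), (0, -1), (-1, -1), (-2, -1), (-3, -1), (-4, -1), (-4, 0), (-3, 0), (-2, 0), (-2, 1)]
Fold 1: move[7]->D => DLLLLURDU INVALID (collision), skipped
Fold 2: move[1]->U => DULLLURRU INVALID (collision), skipped
Fold 3: move[4]->R => DLLLRURRU INVALID (collision), skipped
Fold 4: move[8]->R => DLLLLURRR VALID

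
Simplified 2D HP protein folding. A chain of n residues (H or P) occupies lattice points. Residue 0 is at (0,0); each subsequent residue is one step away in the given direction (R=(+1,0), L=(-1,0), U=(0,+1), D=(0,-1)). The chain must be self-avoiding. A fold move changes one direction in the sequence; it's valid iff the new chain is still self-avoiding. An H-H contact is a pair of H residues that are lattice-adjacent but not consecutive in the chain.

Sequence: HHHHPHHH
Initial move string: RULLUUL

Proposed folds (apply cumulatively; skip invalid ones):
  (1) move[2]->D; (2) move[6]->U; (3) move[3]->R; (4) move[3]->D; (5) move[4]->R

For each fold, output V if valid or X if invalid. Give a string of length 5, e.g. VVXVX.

Answer: XVXXX

Derivation:
Initial: RULLUUL -> [(0, 0), (1, 0), (1, 1), (0, 1), (-1, 1), (-1, 2), (-1, 3), (-2, 3)]
Fold 1: move[2]->D => RUDLUUL INVALID (collision), skipped
Fold 2: move[6]->U => RULLUUU VALID
Fold 3: move[3]->R => RULRUUU INVALID (collision), skipped
Fold 4: move[3]->D => RULDUUU INVALID (collision), skipped
Fold 5: move[4]->R => RULLRUU INVALID (collision), skipped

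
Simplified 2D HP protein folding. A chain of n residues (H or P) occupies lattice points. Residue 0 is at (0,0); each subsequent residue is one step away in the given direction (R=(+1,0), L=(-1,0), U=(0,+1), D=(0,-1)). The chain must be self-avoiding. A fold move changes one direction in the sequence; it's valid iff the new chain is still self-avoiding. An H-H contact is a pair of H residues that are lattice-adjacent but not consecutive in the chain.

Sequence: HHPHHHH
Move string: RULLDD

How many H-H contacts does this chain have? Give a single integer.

Positions: [(0, 0), (1, 0), (1, 1), (0, 1), (-1, 1), (-1, 0), (-1, -1)]
H-H contact: residue 0 @(0,0) - residue 5 @(-1, 0)
H-H contact: residue 0 @(0,0) - residue 3 @(0, 1)

Answer: 2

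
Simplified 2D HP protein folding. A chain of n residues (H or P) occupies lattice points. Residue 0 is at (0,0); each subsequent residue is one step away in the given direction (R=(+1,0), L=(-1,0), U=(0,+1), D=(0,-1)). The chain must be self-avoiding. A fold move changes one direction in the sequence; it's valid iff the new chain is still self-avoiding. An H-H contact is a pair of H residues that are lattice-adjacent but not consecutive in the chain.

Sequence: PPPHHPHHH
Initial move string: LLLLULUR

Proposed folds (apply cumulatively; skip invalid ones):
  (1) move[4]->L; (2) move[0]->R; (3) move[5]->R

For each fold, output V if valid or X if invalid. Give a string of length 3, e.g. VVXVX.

Initial: LLLLULUR -> [(0, 0), (-1, 0), (-2, 0), (-3, 0), (-4, 0), (-4, 1), (-5, 1), (-5, 2), (-4, 2)]
Fold 1: move[4]->L => LLLLLLUR VALID
Fold 2: move[0]->R => RLLLLLUR INVALID (collision), skipped
Fold 3: move[5]->R => LLLLLRUR INVALID (collision), skipped

Answer: VXX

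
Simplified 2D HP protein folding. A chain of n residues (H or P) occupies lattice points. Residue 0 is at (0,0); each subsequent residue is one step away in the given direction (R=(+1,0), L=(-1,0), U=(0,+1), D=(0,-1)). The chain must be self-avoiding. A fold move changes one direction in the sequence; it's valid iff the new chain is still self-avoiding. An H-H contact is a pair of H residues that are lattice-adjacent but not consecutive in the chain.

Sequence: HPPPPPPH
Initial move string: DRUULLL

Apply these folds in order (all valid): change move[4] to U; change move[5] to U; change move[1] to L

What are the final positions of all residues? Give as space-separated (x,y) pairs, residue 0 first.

Initial moves: DRUULLL
Fold: move[4]->U => DRUUULL (positions: [(0, 0), (0, -1), (1, -1), (1, 0), (1, 1), (1, 2), (0, 2), (-1, 2)])
Fold: move[5]->U => DRUUUUL (positions: [(0, 0), (0, -1), (1, -1), (1, 0), (1, 1), (1, 2), (1, 3), (0, 3)])
Fold: move[1]->L => DLUUUUL (positions: [(0, 0), (0, -1), (-1, -1), (-1, 0), (-1, 1), (-1, 2), (-1, 3), (-2, 3)])

Answer: (0,0) (0,-1) (-1,-1) (-1,0) (-1,1) (-1,2) (-1,3) (-2,3)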